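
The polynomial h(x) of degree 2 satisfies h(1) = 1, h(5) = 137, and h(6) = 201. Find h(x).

Using the Lagrange interpolation formula with nodes 1, 5, 6:
  L_0(x) = (x - 5)(x - 6) / 20
  L_1(x) = (x - 1)(x - 6) / -4
  L_2(x) = (x - 1)(x - 5) / 5
Then h(x) = 1·L_0(x) + 137·L_1(x) + 201·L_2(x).
Expanding and collecting terms gives h(x) = 6x^2 - 2x - 3.
Check: h(5) = 137. ✓

h(x) = 6x^2 - 2x - 3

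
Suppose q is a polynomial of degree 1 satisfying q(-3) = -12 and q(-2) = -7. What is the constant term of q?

3

Write q(t) = at + b. Substituting each data point gives a linear system:
  -3a + b = -12
  -2a + b = -7
Solving the system yields a = 5, b = 3.
So q(t) = 5t + 3.
The constant term is 3.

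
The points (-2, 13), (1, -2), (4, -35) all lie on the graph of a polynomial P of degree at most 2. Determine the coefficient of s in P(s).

-6

Write P(s) = as^2 + bs + c. Substituting each data point gives a linear system:
  4a - 2b + c = 13
  a + b + c = -2
  16a + 4b + c = -35
Solving the system yields a = -1, b = -6, c = 5.
So P(s) = -s^2 - 6s + 5.
The coefficient of s is -6.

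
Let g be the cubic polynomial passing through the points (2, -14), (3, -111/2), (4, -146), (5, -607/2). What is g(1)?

-7/2

Using the Lagrange interpolation formula with nodes 2, 3, 4, 5:
  L_0(u) = (u - 3)(u - 4)(u - 5) / -6
  L_1(u) = (u - 2)(u - 4)(u - 5) / 2
  L_2(u) = (u - 2)(u - 3)(u - 5) / -2
  L_3(u) = (u - 2)(u - 3)(u - 4) / 6
Then g(u) = -14·L_0(u) - 111/2·L_1(u) - 146·L_2(u) - 607/2·L_3(u).
Expanding and collecting terms gives g(u) = -3u³ + (5/2)u² + 3u - 6.
Evaluating at u = 1: g(1) = -7/2.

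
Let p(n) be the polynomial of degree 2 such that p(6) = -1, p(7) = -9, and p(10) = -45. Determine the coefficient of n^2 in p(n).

-1

Write p(n) = an^2 + bn + c. Substituting each data point gives a linear system:
  36a + 6b + c = -1
  49a + 7b + c = -9
  100a + 10b + c = -45
Solving the system yields a = -1, b = 5, c = 5.
So p(n) = -n^2 + 5n + 5.
The leading coefficient is -1.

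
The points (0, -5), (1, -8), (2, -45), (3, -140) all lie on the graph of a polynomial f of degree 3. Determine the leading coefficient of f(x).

Write f(x) = ax^3 + bx^2 + cx + d. Substituting each data point gives a linear system:
  d = -5
  a + b + c + d = -8
  8a + 4b + 2c + d = -45
  27a + 9b + 3c + d = -140
Solving the system yields a = -4, b = -5, c = 6, d = -5.
So f(x) = -4x³ - 5x² + 6x - 5.
The leading coefficient is -4.

-4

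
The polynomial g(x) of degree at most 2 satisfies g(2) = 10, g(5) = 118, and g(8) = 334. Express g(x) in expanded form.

Using the Lagrange interpolation formula with nodes 2, 5, 8:
  L_0(x) = (x - 5)(x - 8) / 18
  L_1(x) = (x - 2)(x - 8) / -9
  L_2(x) = (x - 2)(x - 5) / 18
Then g(x) = 10·L_0(x) + 118·L_1(x) + 334·L_2(x).
Expanding and collecting terms gives g(x) = 6x^2 - 6x - 2.
Check: g(2) = 10. ✓

g(x) = 6x^2 - 6x - 2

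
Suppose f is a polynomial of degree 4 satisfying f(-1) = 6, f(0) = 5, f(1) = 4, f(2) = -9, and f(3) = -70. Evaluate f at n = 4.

-239

Using the Lagrange interpolation formula with nodes -1, 0, 1, 2, 3:
  L_0(n) = n(n - 1)(n - 2)(n - 3) / 24
  L_1(n) = (n + 1)(n - 1)(n - 2)(n - 3) / -6
  L_2(n) = (n + 1)n(n - 2)(n - 3) / 4
  L_3(n) = (n + 1)n(n - 1)(n - 3) / -6
  L_4(n) = (n + 1)n(n - 1)(n - 2) / 24
Then f(n) = 6·L_0(n) + 5·L_1(n) + 4·L_2(n) - 9·L_3(n) - 70·L_4(n).
Expanding and collecting terms gives f(n) = -n⁴ + n² - n + 5.
Evaluating at n = 4: f(4) = -239.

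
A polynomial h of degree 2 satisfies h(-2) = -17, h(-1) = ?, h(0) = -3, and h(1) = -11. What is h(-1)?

The 3 known points determine the degree-2 polynomial uniquely.
Write h(n) = an^2 + bn + c. Substituting each data point gives a linear system:
  4a - 2b + c = -17
  c = -3
  a + b + c = -11
Solving the system yields a = -5, b = -3, c = -3.
So h(n) = -5n² - 3n - 3.
Then h(-1) = -5.

-5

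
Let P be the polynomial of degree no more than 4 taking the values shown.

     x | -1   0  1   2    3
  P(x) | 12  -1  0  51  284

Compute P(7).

9036

Forward differences of the values at x = -1, 0, 1, 2, 3:
  P  : 12  -1  0  51  284
  Δ  : -13  1  51  233
  Δ^2: 14  50  182
  Δ^3: 36  132
  Δ^4: 96
The fourth differences are constant, confirming degree 4.
Interpolating (Newton forward form) and evaluating at x = 7 gives P(7) = 9036.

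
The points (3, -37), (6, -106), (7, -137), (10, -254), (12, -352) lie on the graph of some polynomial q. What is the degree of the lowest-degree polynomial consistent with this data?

Divided differences on the nodes 3, 6, 7, 10, 12:
  order 0: -37  -106  -137  -254  -352
  order 1: -23  -31  -39  -49
  order 2: -2  -2  -2
  order 3: 0  0
  order 4: 0
The order-2 divided differences are all -2 (nonzero) and every higher order vanishes, so the data lies on a polynomial of degree exactly 2.

2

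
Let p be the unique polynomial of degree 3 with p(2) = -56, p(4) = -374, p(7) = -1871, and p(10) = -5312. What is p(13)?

-11507

Write p(u) = au^3 + bu^2 + cu + d. Substituting each data point gives a linear system:
  8a + 4b + 2c + d = -56
  64a + 16b + 4c + d = -374
  343a + 49b + 7c + d = -1871
  1000a + 100b + 10c + d = -5312
Solving the system yields a = -5, b = -3, c = -1, d = -2.
So p(u) = -5u^3 - 3u^2 - u - 2.
Then p(13) = -11507.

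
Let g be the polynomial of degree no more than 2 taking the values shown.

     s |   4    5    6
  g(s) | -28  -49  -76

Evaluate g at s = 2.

-4

Using the Lagrange interpolation formula with nodes 4, 5, 6:
  L_0(s) = (s - 5)(s - 6) / 2
  L_1(s) = (s - 4)(s - 6) / -1
  L_2(s) = (s - 4)(s - 5) / 2
Then g(s) = -28·L_0(s) - 49·L_1(s) - 76·L_2(s).
Expanding and collecting terms gives g(s) = -3s² + 6s - 4.
Evaluating at s = 2: g(2) = -4.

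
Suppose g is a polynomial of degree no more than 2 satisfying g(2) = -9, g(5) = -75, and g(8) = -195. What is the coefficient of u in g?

-1

Write g(u) = au^2 + bu + c. Substituting each data point gives a linear system:
  4a + 2b + c = -9
  25a + 5b + c = -75
  64a + 8b + c = -195
Solving the system yields a = -3, b = -1, c = 5.
So g(u) = -3u^2 - u + 5.
The coefficient of u is -1.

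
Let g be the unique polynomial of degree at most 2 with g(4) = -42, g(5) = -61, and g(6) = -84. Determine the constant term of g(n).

Write g(n) = an^2 + bn + c. Substituting each data point gives a linear system:
  16a + 4b + c = -42
  25a + 5b + c = -61
  36a + 6b + c = -84
Solving the system yields a = -2, b = -1, c = -6.
So g(n) = -2n^2 - n - 6.
The constant term is -6.

-6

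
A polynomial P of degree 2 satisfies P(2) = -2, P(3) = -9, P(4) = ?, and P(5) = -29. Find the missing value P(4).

-18

The 3 known points determine the degree-2 polynomial uniquely.
Write P(u) = au^2 + bu + c. Substituting each data point gives a linear system:
  4a + 2b + c = -2
  9a + 3b + c = -9
  25a + 5b + c = -29
Solving the system yields a = -1, b = -2, c = 6.
So P(u) = -u^2 - 2u + 6.
Then P(4) = -18.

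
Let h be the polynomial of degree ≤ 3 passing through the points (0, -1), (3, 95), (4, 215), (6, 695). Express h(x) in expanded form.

Using the Lagrange interpolation formula with nodes 0, 3, 4, 6:
  L_0(x) = (x - 3)(x - 4)(x - 6) / -72
  L_1(x) = x(x - 4)(x - 6) / 9
  L_2(x) = x(x - 3)(x - 6) / -8
  L_3(x) = x(x - 3)(x - 4) / 36
Then h(x) = -1·L_0(x) + 95·L_1(x) + 215·L_2(x) + 695·L_3(x).
Expanding and collecting terms gives h(x) = 3x^3 + x^2 + 2x - 1.
Check: h(3) = 95. ✓

h(x) = 3x^3 + x^2 + 2x - 1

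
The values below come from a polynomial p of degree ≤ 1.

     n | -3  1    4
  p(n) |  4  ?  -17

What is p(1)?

-8

The 2 known points determine the degree-1 polynomial uniquely.
Write p(n) = an + b. Substituting each data point gives a linear system:
  -3a + b = 4
  4a + b = -17
Solving the system yields a = -3, b = -5.
So p(n) = -3n - 5.
Then p(1) = -8.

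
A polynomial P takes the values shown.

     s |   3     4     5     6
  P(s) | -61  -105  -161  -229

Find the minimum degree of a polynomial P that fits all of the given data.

2

Forward differences of the values at s = 3, 4, 5, 6:
  P  : -61  -105  -161  -229
  Δ  : -44  -56  -68
  Δ^2: -12  -12
  Δ^3: 0
The second differences are constant (-12) and nonzero, while all higher differences vanish, so the minimal degree is 2.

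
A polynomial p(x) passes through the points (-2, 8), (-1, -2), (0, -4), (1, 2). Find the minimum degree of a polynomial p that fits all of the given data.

Forward differences of the values at x = -2, -1, 0, 1:
  p  : 8  -2  -4  2
  Δ  : -10  -2  6
  Δ^2: 8  8
  Δ^3: 0
The second differences are constant (8) and nonzero, while all higher differences vanish, so the minimal degree is 2.

2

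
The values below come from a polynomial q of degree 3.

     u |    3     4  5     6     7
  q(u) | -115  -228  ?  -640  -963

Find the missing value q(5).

-399

The 4 known points determine the degree-3 polynomial uniquely.
Write q(u) = au^3 + bu^2 + cu + d. Substituting each data point gives a linear system:
  27a + 9b + 3c + d = -115
  64a + 16b + 4c + d = -228
  216a + 36b + 6c + d = -640
  343a + 49b + 7c + d = -963
Solving the system yields a = -2, b = -5, c = -4, d = -4.
So q(u) = -2u³ - 5u² - 4u - 4.
Then q(5) = -399.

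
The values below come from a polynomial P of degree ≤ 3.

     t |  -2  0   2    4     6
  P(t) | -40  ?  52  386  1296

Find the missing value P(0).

The 4 known points determine the degree-3 polynomial uniquely.
Write P(t) = at^3 + bt^2 + ct + d. Substituting each data point gives a linear system:
  -8a + 4b - 2c + d = -40
  8a + 4b + 2c + d = 52
  64a + 16b + 4c + d = 386
  216a + 36b + 6c + d = 1296
Solving the system yields a = 6, b = 0, c = -1, d = 6.
So P(t) = 6t³ - t + 6.
Then P(0) = 6.

6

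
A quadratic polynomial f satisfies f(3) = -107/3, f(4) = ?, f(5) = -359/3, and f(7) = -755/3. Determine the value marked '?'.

-215/3

The 3 known points determine the degree-2 polynomial uniquely.
Write f(t) = at^2 + bt + c. Substituting each data point gives a linear system:
  9a + 3b + c = -107/3
  25a + 5b + c = -359/3
  49a + 7b + c = -755/3
Solving the system yields a = -6, b = 6, c = 1/3.
So f(t) = -6t² + 6t + 1/3.
Then f(4) = -215/3.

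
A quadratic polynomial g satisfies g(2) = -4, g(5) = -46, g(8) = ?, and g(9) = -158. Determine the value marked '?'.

The 3 known points determine the degree-2 polynomial uniquely.
Write g(n) = an^2 + bn + c. Substituting each data point gives a linear system:
  4a + 2b + c = -4
  25a + 5b + c = -46
  81a + 9b + c = -158
Solving the system yields a = -2, b = 0, c = 4.
So g(n) = -2n² + 4.
Then g(8) = -124.

-124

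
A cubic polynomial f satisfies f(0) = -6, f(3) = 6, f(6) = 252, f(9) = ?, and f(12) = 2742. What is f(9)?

1056

The 4 known points determine the degree-3 polynomial uniquely.
Write f(s) = as^3 + bs^2 + cs + d. Substituting each data point gives a linear system:
  d = -6
  27a + 9b + 3c + d = 6
  216a + 36b + 6c + d = 252
  1728a + 144b + 12c + d = 2742
Solving the system yields a = 2, b = -5, c = 1, d = -6.
So f(s) = 2s^3 - 5s^2 + s - 6.
Then f(9) = 1056.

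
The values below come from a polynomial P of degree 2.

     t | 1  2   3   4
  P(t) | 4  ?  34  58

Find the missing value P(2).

16

The 3 known points determine the degree-2 polynomial uniquely.
Write P(t) = at^2 + bt + c. Substituting each data point gives a linear system:
  a + b + c = 4
  9a + 3b + c = 34
  16a + 4b + c = 58
Solving the system yields a = 3, b = 3, c = -2.
So P(t) = 3t² + 3t - 2.
Then P(2) = 16.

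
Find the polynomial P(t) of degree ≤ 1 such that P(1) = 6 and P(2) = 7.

Using the Lagrange interpolation formula with nodes 1, 2:
  L_0(t) = (t - 2) / -1
  L_1(t) = (t - 1) / 1
Then P(t) = 6·L_0(t) + 7·L_1(t).
Expanding and collecting terms gives P(t) = t + 5.
Check: P(1) = 6. ✓

P(t) = t + 5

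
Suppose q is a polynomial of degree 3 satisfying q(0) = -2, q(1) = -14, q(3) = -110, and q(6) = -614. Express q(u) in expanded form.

Write q(u) = au^3 + bu^2 + cu + d. Substituting each data point gives a linear system:
  d = -2
  a + b + c + d = -14
  27a + 9b + 3c + d = -110
  216a + 36b + 6c + d = -614
Solving the system yields a = -2, b = -4, c = -6, d = -2.
So q(u) = -2u³ - 4u² - 6u - 2.
Check: q(0) = -2. ✓

q(u) = -2u^3 - 4u^2 - 6u - 2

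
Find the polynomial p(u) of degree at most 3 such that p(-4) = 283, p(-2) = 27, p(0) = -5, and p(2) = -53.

p(u) = -5u^3 - 2u^2 - 5

Write p(u) = au^3 + bu^2 + cu + d. Substituting each data point gives a linear system:
  -64a + 16b - 4c + d = 283
  -8a + 4b - 2c + d = 27
  d = -5
  8a + 4b + 2c + d = -53
Solving the system yields a = -5, b = -2, c = 0, d = -5.
So p(u) = -5u^3 - 2u^2 - 5.
Check: p(-4) = 283. ✓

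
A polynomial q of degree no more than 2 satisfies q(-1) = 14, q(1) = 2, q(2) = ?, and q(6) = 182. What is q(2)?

The 3 known points determine the degree-2 polynomial uniquely.
Write q(n) = an^2 + bn + c. Substituting each data point gives a linear system:
  a - b + c = 14
  a + b + c = 2
  36a + 6b + c = 182
Solving the system yields a = 6, b = -6, c = 2.
So q(n) = 6n^2 - 6n + 2.
Then q(2) = 14.

14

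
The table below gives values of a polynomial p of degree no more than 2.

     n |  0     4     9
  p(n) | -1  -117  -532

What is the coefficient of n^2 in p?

-6

Write p(n) = an^2 + bn + c. Substituting each data point gives a linear system:
  c = -1
  16a + 4b + c = -117
  81a + 9b + c = -532
Solving the system yields a = -6, b = -5, c = -1.
So p(n) = -6n² - 5n - 1.
The leading coefficient is -6.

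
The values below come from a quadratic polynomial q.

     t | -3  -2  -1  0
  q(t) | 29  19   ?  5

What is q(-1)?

11

The 3 known points determine the degree-2 polynomial uniquely.
Write q(t) = at^2 + bt + c. Substituting each data point gives a linear system:
  9a - 3b + c = 29
  4a - 2b + c = 19
  c = 5
Solving the system yields a = 1, b = -5, c = 5.
So q(t) = t² - 5t + 5.
Then q(-1) = 11.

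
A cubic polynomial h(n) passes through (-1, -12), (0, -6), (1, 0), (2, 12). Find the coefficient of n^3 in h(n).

Write h(n) = an^3 + bn^2 + cn + d. Substituting each data point gives a linear system:
  -a + b - c + d = -12
  d = -6
  a + b + c + d = 0
  8a + 4b + 2c + d = 12
Solving the system yields a = 1, b = 0, c = 5, d = -6.
So h(n) = n^3 + 5n - 6.
The leading coefficient is 1.

1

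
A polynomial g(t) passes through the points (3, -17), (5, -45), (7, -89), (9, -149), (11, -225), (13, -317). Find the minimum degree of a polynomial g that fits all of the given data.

2

Forward differences of the values at t = 3, 5, 7, 9, 11, 13:
  g  : -17  -45  -89  -149  -225  -317
  Δ  : -28  -44  -60  -76  -92
  Δ^2: -16  -16  -16  -16
  Δ^3: 0  0  0
  Δ^4: 0  0
  Δ^5: 0
The second differences are constant (-16) and nonzero, while all higher differences vanish, so the minimal degree is 2.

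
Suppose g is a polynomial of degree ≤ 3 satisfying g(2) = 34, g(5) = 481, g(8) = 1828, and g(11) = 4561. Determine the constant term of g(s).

-4

Write g(s) = as^3 + bs^2 + cs + d. Substituting each data point gives a linear system:
  8a + 4b + 2c + d = 34
  125a + 25b + 5c + d = 481
  512a + 64b + 8c + d = 1828
  1331a + 121b + 11c + d = 4561
Solving the system yields a = 3, b = 5, c = -3, d = -4.
So g(s) = 3s^3 + 5s^2 - 3s - 4.
The constant term is -4.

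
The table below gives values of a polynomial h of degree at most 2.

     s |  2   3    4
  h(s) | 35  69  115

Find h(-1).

5

Forward differences of the values at s = 2, 3, 4:
  h  : 35  69  115
  Δ  : 34  46
  Δ^2: 12
The second differences are constant, confirming degree 2.
Interpolating (Newton forward form) and evaluating at s = -1 gives h(-1) = 5.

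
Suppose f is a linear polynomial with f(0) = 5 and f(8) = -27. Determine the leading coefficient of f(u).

Write f(u) = au + b. Substituting each data point gives a linear system:
  b = 5
  8a + b = -27
Solving the system yields a = -4, b = 5.
So f(u) = -4u + 5.
The leading coefficient is -4.

-4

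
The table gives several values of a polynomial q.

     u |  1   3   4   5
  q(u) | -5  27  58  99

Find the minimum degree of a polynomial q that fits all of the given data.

Divided differences on the nodes 1, 3, 4, 5:
  order 0: -5  27  58  99
  order 1: 16  31  41
  order 2: 5  5
  order 3: 0
The order-2 divided differences are all 5 (nonzero) and every higher order vanishes, so the data lies on a polynomial of degree exactly 2.

2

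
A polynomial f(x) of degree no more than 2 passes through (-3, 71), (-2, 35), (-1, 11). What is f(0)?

-1

Using the Lagrange interpolation formula with nodes -3, -2, -1:
  L_0(x) = (x + 2)(x + 1) / 2
  L_1(x) = (x + 3)(x + 1) / -1
  L_2(x) = (x + 3)(x + 2) / 2
Then f(x) = 71·L_0(x) + 35·L_1(x) + 11·L_2(x).
Expanding and collecting terms gives f(x) = 6x^2 - 6x - 1.
Evaluating at x = 0: f(0) = -1.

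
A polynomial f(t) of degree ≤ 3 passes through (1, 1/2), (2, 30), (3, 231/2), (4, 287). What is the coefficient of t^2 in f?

-2

Write f(t) = at^3 + bt^2 + ct + d. Substituting each data point gives a linear system:
  a + b + c + d = 1/2
  8a + 4b + 2c + d = 30
  27a + 9b + 3c + d = 231/2
  64a + 16b + 4c + d = 287
Solving the system yields a = 5, b = -2, c = 1/2, d = -3.
So f(t) = 5t^3 - 2t^2 + (1/2)t - 3.
The coefficient of t^2 is -2.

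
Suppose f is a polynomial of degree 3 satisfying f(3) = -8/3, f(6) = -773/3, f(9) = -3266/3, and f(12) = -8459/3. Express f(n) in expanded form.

Write f(n) = an^3 + bn^2 + cn + d. Substituting each data point gives a linear system:
  27a + 9b + 3c + d = -8/3
  216a + 36b + 6c + d = -773/3
  729a + 81b + 9c + d = -3266/3
  1728a + 144b + 12c + d = -8459/3
Solving the system yields a = -2, b = 4, c = 5, d = 1/3.
So f(n) = -2n³ + 4n² + 5n + 1/3.
Check: f(12) = -8459/3. ✓

f(n) = -2n^3 + 4n^2 + 5n + 1/3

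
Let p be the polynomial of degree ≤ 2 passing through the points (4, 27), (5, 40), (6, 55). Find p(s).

p(s) = s^2 + 4s - 5

Using the Lagrange interpolation formula with nodes 4, 5, 6:
  L_0(s) = (s - 5)(s - 6) / 2
  L_1(s) = (s - 4)(s - 6) / -1
  L_2(s) = (s - 4)(s - 5) / 2
Then p(s) = 27·L_0(s) + 40·L_1(s) + 55·L_2(s).
Expanding and collecting terms gives p(s) = s^2 + 4s - 5.
Check: p(4) = 27. ✓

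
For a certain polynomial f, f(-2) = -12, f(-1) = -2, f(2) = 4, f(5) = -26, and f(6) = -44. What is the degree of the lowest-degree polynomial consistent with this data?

2

Divided differences on the nodes -2, -1, 2, 5, 6:
  order 0: -12  -2  4  -26  -44
  order 1: 10  2  -10  -18
  order 2: -2  -2  -2
  order 3: 0  0
  order 4: 0
The order-2 divided differences are all -2 (nonzero) and every higher order vanishes, so the data lies on a polynomial of degree exactly 2.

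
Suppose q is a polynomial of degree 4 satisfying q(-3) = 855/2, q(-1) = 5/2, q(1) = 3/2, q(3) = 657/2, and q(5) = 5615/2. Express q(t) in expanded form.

q(t) = 5t^4 - 2t^3 - 3t^2 + (3/2)t

Using the Lagrange interpolation formula with nodes -3, -1, 1, 3, 5:
  L_0(t) = (t + 1)(t - 1)(t - 3)(t - 5) / 384
  L_1(t) = (t + 3)(t - 1)(t - 3)(t - 5) / -96
  L_2(t) = (t + 3)(t + 1)(t - 3)(t - 5) / 64
  L_3(t) = (t + 3)(t + 1)(t - 1)(t - 5) / -96
  L_4(t) = (t + 3)(t + 1)(t - 1)(t - 3) / 384
Then q(t) = 855/2·L_0(t) + 5/2·L_1(t) + 3/2·L_2(t) + 657/2·L_3(t) + 5615/2·L_4(t).
Expanding and collecting terms gives q(t) = 5t^4 - 2t^3 - 3t^2 + (3/2)t.
Check: q(3) = 657/2. ✓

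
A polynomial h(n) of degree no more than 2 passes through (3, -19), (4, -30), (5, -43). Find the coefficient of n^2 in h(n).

Write h(n) = an^2 + bn + c. Substituting each data point gives a linear system:
  9a + 3b + c = -19
  16a + 4b + c = -30
  25a + 5b + c = -43
Solving the system yields a = -1, b = -4, c = 2.
So h(n) = -n^2 - 4n + 2.
The leading coefficient is -1.

-1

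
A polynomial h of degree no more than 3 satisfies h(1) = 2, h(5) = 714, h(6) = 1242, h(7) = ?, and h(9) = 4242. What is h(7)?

The 4 known points determine the degree-3 polynomial uniquely.
Write h(t) = at^3 + bt^2 + ct + d. Substituting each data point gives a linear system:
  a + b + c + d = 2
  125a + 25b + 5c + d = 714
  216a + 36b + 6c + d = 1242
  729a + 81b + 9c + d = 4242
Solving the system yields a = 6, b = -2, c = 4, d = -6.
So h(t) = 6t^3 - 2t^2 + 4t - 6.
Then h(7) = 1982.

1982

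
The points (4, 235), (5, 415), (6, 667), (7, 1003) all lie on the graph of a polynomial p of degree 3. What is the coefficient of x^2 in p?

6

Write p(x) = ax^3 + bx^2 + cx + d. Substituting each data point gives a linear system:
  64a + 16b + 4c + d = 235
  125a + 25b + 5c + d = 415
  216a + 36b + 6c + d = 667
  343a + 49b + 7c + d = 1003
Solving the system yields a = 2, b = 6, c = 4, d = -5.
So p(x) = 2x³ + 6x² + 4x - 5.
The coefficient of x^2 is 6.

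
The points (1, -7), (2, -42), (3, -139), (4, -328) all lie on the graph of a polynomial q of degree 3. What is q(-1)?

-3

Write q(t) = at^3 + bt^2 + ct + d. Substituting each data point gives a linear system:
  a + b + c + d = -7
  8a + 4b + 2c + d = -42
  27a + 9b + 3c + d = -139
  64a + 16b + 4c + d = -328
Solving the system yields a = -5, b = -1, c = 3, d = -4.
So q(t) = -5t^3 - t^2 + 3t - 4.
Then q(-1) = -3.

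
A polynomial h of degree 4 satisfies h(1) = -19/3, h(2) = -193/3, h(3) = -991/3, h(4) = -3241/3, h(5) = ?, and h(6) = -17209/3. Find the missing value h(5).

On equispaced nodes a degree-4 polynomial has vanishing fifth forward difference, so
  - h(1) + 5·h(2) - 10·h(3) + 10·h(4) - 5·h(5) + h(6) = 0.
Substituting the known values and solving for h(5):
  -5·h(5) = 40655/3
  h(5) = -8131/3.

-8131/3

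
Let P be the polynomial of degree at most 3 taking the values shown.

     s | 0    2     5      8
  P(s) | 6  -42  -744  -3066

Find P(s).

Using the Lagrange interpolation formula with nodes 0, 2, 5, 8:
  L_0(s) = (s - 2)(s - 5)(s - 8) / -80
  L_1(s) = s(s - 5)(s - 8) / 36
  L_2(s) = s(s - 2)(s - 8) / -45
  L_3(s) = s(s - 2)(s - 5) / 144
Then P(s) = 6·L_0(s) - 42·L_1(s) - 744·L_2(s) - 3066·L_3(s).
Expanding and collecting terms gives P(s) = -6s³ + 6.
Check: P(0) = 6. ✓

P(s) = -6s^3 + 6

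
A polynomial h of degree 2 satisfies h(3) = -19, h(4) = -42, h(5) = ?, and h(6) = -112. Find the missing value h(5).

The 3 known points determine the degree-2 polynomial uniquely.
Write h(s) = as^2 + bs + c. Substituting each data point gives a linear system:
  9a + 3b + c = -19
  16a + 4b + c = -42
  36a + 6b + c = -112
Solving the system yields a = -4, b = 5, c = 2.
So h(s) = -4s² + 5s + 2.
Then h(5) = -73.

-73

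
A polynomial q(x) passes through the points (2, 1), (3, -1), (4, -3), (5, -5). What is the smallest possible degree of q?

1

Forward differences of the values at x = 2, 3, 4, 5:
  q  : 1  -1  -3  -5
  Δ  : -2  -2  -2
  Δ^2: 0  0
  Δ^3: 0
The first differences are constant (-2) and nonzero, while all higher differences vanish, so the minimal degree is 1.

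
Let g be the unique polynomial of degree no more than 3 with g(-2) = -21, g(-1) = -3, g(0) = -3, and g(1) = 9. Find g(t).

g(t) = 5t^3 + 6t^2 + t - 3

Write g(t) = at^3 + bt^2 + ct + d. Substituting each data point gives a linear system:
  -8a + 4b - 2c + d = -21
  -a + b - c + d = -3
  d = -3
  a + b + c + d = 9
Solving the system yields a = 5, b = 6, c = 1, d = -3.
So g(t) = 5t³ + 6t² + t - 3.
Check: g(0) = -3. ✓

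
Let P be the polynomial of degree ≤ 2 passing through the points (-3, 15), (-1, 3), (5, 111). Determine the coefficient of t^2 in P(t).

Write P(t) = at^2 + bt + c. Substituting each data point gives a linear system:
  9a - 3b + c = 15
  a - b + c = 3
  25a + 5b + c = 111
Solving the system yields a = 3, b = 6, c = 6.
So P(t) = 3t² + 6t + 6.
The leading coefficient is 3.

3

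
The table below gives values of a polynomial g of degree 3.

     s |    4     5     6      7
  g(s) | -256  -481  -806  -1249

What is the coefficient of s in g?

Write g(s) = as^3 + bs^2 + cs + d. Substituting each data point gives a linear system:
  64a + 16b + 4c + d = -256
  125a + 25b + 5c + d = -481
  216a + 36b + 6c + d = -806
  343a + 49b + 7c + d = -1249
Solving the system yields a = -3, b = -5, c = 3, d = 4.
So g(s) = -3s^3 - 5s^2 + 3s + 4.
The coefficient of s is 3.

3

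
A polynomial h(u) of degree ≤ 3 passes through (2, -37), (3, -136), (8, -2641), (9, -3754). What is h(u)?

Write h(u) = au^3 + bu^2 + cu + d. Substituting each data point gives a linear system:
  8a + 4b + 2c + d = -37
  27a + 9b + 3c + d = -136
  512a + 64b + 8c + d = -2641
  729a + 81b + 9c + d = -3754
Solving the system yields a = -5, b = -2, c = 6, d = -1.
So h(u) = -5u³ - 2u² + 6u - 1.
Check: h(2) = -37. ✓

h(u) = -5u^3 - 2u^2 + 6u - 1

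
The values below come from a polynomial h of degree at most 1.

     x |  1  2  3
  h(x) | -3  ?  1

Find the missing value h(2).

On equispaced nodes a degree-1 polynomial has vanishing second forward difference, so
  h(1) - 2·h(2) + h(3) = 0.
Substituting the known values and solving for h(2):
  -2·h(2) = 2
  h(2) = -1.

-1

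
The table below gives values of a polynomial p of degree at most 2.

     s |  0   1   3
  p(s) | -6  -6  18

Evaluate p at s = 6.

114

Using the Lagrange interpolation formula with nodes 0, 1, 3:
  L_0(s) = (s - 1)(s - 3) / 3
  L_1(s) = s(s - 3) / -2
  L_2(s) = s(s - 1) / 6
Then p(s) = -6·L_0(s) - 6·L_1(s) + 18·L_2(s).
Expanding and collecting terms gives p(s) = 4s^2 - 4s - 6.
Evaluating at s = 6: p(6) = 114.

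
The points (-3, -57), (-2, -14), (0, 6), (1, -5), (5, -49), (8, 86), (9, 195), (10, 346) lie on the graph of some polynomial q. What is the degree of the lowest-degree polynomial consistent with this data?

Divided differences on the nodes -3, -2, 0, 1, 5, 8, 9, 10:
  order 0: -57  -14  6  -5  -49  86  195  346
  order 1: 43  10  -11  -11  45  109  151
  order 2: -11  -7  0  8  16  21
  order 3: 1  1  1  1  1
  order 4: 0  0  0  0
  order 5: 0  0  0
  order 6: 0  0
  order 7: 0
The order-3 divided differences are all 1 (nonzero) and every higher order vanishes, so the data lies on a polynomial of degree exactly 3.

3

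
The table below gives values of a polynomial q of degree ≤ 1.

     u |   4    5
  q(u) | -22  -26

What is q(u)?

Using the Lagrange interpolation formula with nodes 4, 5:
  L_0(u) = (u - 5) / -1
  L_1(u) = (u - 4) / 1
Then q(u) = -22·L_0(u) - 26·L_1(u).
Expanding and collecting terms gives q(u) = -4u - 6.
Check: q(5) = -26. ✓

q(u) = -4u - 6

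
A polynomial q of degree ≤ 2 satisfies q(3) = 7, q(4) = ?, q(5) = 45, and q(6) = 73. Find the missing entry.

23

On equispaced nodes a degree-2 polynomial has vanishing third forward difference, so
  - q(3) + 3·q(4) - 3·q(5) + q(6) = 0.
Substituting the known values and solving for q(4):
  3·q(4) = 69
  q(4) = 23.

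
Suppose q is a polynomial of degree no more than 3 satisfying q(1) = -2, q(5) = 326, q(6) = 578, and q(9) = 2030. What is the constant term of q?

-4

Write q(u) = au^3 + bu^2 + cu + d. Substituting each data point gives a linear system:
  a + b + c + d = -2
  125a + 25b + 5c + d = 326
  216a + 36b + 6c + d = 578
  729a + 81b + 9c + d = 2030
Solving the system yields a = 3, b = -2, c = 1, d = -4.
So q(u) = 3u^3 - 2u^2 + u - 4.
The constant term is -4.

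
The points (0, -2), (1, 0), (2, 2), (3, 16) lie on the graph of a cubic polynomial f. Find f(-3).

Using the Lagrange interpolation formula with nodes 0, 1, 2, 3:
  L_0(n) = (n - 1)(n - 2)(n - 3) / -6
  L_1(n) = n(n - 2)(n - 3) / 2
  L_2(n) = n(n - 1)(n - 3) / -2
  L_3(n) = n(n - 1)(n - 2) / 6
Then f(n) = -2·L_0(n) + 0·L_1(n) + 2·L_2(n) + 16·L_3(n).
Expanding and collecting terms gives f(n) = 2n^3 - 6n^2 + 6n - 2.
Evaluating at n = -3: f(-3) = -128.

-128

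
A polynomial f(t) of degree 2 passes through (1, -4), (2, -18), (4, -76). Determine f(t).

f(t) = -5t^2 + t

Write f(t) = at^2 + bt + c. Substituting each data point gives a linear system:
  a + b + c = -4
  4a + 2b + c = -18
  16a + 4b + c = -76
Solving the system yields a = -5, b = 1, c = 0.
So f(t) = -5t^2 + t.
Check: f(4) = -76. ✓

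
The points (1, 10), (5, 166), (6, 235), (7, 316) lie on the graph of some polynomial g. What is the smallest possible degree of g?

2

Divided differences on the nodes 1, 5, 6, 7:
  order 0: 10  166  235  316
  order 1: 39  69  81
  order 2: 6  6
  order 3: 0
The order-2 divided differences are all 6 (nonzero) and every higher order vanishes, so the data lies on a polynomial of degree exactly 2.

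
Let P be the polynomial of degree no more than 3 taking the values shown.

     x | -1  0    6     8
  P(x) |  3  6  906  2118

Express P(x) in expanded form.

Write P(x) = ax^3 + bx^2 + cx + d. Substituting each data point gives a linear system:
  -a + b - c + d = 3
  d = 6
  216a + 36b + 6c + d = 906
  512a + 64b + 8c + d = 2118
Solving the system yields a = 4, b = 1, c = 0, d = 6.
So P(x) = 4x^3 + x^2 + 6.
Check: P(6) = 906. ✓

P(x) = 4x^3 + x^2 + 6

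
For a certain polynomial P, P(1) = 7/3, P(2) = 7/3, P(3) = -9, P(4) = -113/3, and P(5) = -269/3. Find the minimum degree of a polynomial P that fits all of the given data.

Forward differences of the values at t = 1, 2, 3, 4, 5:
  P  : 7/3  7/3  -9  -113/3  -269/3
  Δ  : 0  -34/3  -86/3  -52
  Δ^2: -34/3  -52/3  -70/3
  Δ^3: -6  -6
  Δ^4: 0
The third differences are constant (-6) and nonzero, while all higher differences vanish, so the minimal degree is 3.

3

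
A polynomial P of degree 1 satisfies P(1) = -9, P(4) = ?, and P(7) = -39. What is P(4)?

-24

On equispaced nodes a degree-1 polynomial has vanishing second forward difference, so
  P(1) - 2·P(4) + P(7) = 0.
Substituting the known values and solving for P(4):
  -2·P(4) = 48
  P(4) = -24.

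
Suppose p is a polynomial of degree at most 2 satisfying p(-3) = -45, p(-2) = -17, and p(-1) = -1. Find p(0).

3

Forward differences of the values at x = -3, -2, -1:
  p  : -45  -17  -1
  Δ  : 28  16
  Δ^2: -12
The second differences are constant, confirming degree 2.
Interpolating (Newton forward form) and evaluating at x = 0 gives p(0) = 3.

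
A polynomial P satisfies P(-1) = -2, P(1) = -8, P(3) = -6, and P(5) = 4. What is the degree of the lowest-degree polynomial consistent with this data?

2

Forward differences of the values at s = -1, 1, 3, 5:
  P  : -2  -8  -6  4
  Δ  : -6  2  10
  Δ^2: 8  8
  Δ^3: 0
The second differences are constant (8) and nonzero, while all higher differences vanish, so the minimal degree is 2.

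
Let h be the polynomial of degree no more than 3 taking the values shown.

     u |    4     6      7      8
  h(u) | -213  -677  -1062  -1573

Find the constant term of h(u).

Write h(u) = au^3 + bu^2 + cu + d. Substituting each data point gives a linear system:
  64a + 16b + 4c + d = -213
  216a + 36b + 6c + d = -677
  343a + 49b + 7c + d = -1062
  512a + 64b + 8c + d = -1573
Solving the system yields a = -3, b = 0, c = -4, d = -5.
So h(u) = -3u^3 - 4u - 5.
The constant term is -5.

-5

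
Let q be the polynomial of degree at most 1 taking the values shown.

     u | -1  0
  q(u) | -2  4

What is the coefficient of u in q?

Write q(u) = au + b. Substituting each data point gives a linear system:
  -a + b = -2
  b = 4
Solving the system yields a = 6, b = 4.
So q(u) = 6u + 4.
The leading coefficient is 6.

6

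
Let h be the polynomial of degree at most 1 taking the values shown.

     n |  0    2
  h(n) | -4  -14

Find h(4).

Using the Lagrange interpolation formula with nodes 0, 2:
  L_0(n) = (n - 2) / -2
  L_1(n) = n / 2
Then h(n) = -4·L_0(n) - 14·L_1(n).
Expanding and collecting terms gives h(n) = -5n - 4.
Evaluating at n = 4: h(4) = -24.

-24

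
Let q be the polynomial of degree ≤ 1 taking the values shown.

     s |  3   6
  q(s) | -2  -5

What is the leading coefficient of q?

-1

Write q(s) = as + b. Substituting each data point gives a linear system:
  3a + b = -2
  6a + b = -5
Solving the system yields a = -1, b = 1.
So q(s) = -s + 1.
The leading coefficient is -1.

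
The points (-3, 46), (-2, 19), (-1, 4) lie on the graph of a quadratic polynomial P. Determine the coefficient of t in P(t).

3

Write P(t) = at^2 + bt + c. Substituting each data point gives a linear system:
  9a - 3b + c = 46
  4a - 2b + c = 19
  a - b + c = 4
Solving the system yields a = 6, b = 3, c = 1.
So P(t) = 6t^2 + 3t + 1.
The coefficient of t is 3.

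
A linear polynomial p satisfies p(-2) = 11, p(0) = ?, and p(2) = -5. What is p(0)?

On equispaced nodes a degree-1 polynomial has vanishing second forward difference, so
  p(-2) - 2·p(0) + p(2) = 0.
Substituting the known values and solving for p(0):
  -2·p(0) = -6
  p(0) = 3.

3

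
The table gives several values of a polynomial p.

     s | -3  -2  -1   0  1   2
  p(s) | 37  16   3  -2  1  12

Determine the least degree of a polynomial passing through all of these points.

Forward differences of the values at s = -3, -2, -1, 0, 1, 2:
  p  : 37  16  3  -2  1  12
  Δ  : -21  -13  -5  3  11
  Δ^2: 8  8  8  8
  Δ^3: 0  0  0
  Δ^4: 0  0
  Δ^5: 0
The second differences are constant (8) and nonzero, while all higher differences vanish, so the minimal degree is 2.

2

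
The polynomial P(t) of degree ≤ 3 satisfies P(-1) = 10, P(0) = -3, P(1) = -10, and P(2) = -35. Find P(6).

Using the Lagrange interpolation formula with nodes -1, 0, 1, 2:
  L_0(t) = t(t - 1)(t - 2) / -6
  L_1(t) = (t + 1)(t - 1)(t - 2) / 2
  L_2(t) = (t + 1)t(t - 2) / -2
  L_3(t) = (t + 1)t(t - 1) / 6
Then P(t) = 10·L_0(t) - 3·L_1(t) - 10·L_2(t) - 35·L_3(t).
Expanding and collecting terms gives P(t) = -4t^3 + 3t^2 - 6t - 3.
Evaluating at t = 6: P(6) = -795.

-795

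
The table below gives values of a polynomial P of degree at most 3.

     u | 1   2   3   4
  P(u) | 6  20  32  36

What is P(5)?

26

Write P(u) = au^3 + bu^2 + cu + d. Substituting each data point gives a linear system:
  a + b + c + d = 6
  8a + 4b + 2c + d = 20
  27a + 9b + 3c + d = 32
  64a + 16b + 4c + d = 36
Solving the system yields a = -1, b = 5, c = 6, d = -4.
So P(u) = -u³ + 5u² + 6u - 4.
Then P(5) = 26.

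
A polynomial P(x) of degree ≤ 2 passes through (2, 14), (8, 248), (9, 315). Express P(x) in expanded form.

P(x) = 4x^2 - x

Using the Lagrange interpolation formula with nodes 2, 8, 9:
  L_0(x) = (x - 8)(x - 9) / 42
  L_1(x) = (x - 2)(x - 9) / -6
  L_2(x) = (x - 2)(x - 8) / 7
Then P(x) = 14·L_0(x) + 248·L_1(x) + 315·L_2(x).
Expanding and collecting terms gives P(x) = 4x² - x.
Check: P(8) = 248. ✓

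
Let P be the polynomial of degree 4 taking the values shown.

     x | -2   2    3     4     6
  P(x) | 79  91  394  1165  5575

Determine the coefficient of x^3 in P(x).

Write P(x) = ax^4 + bx^3 + cx^2 + dx + e. Substituting each data point gives a linear system:
  16a - 8b + 4c - 2d + e = 79
  16a + 8b + 4c + 2d + e = 91
  81a + 27b + 9c + 3d + e = 394
  256a + 64b + 16c + 4d + e = 1165
  1296a + 216b + 36c + 6d + e = 5575
Solving the system yields a = 4, b = 1, c = 5, d = -1, e = 1.
So P(x) = 4x^4 + x^3 + 5x^2 - x + 1.
The coefficient of x^3 is 1.

1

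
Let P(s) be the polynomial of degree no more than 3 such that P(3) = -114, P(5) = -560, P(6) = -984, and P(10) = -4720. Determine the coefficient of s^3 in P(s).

Write P(s) = as^3 + bs^2 + cs + d. Substituting each data point gives a linear system:
  27a + 9b + 3c + d = -114
  125a + 25b + 5c + d = -560
  216a + 36b + 6c + d = -984
  1000a + 100b + 10c + d = -4720
Solving the system yields a = -5, b = 3, c = -2, d = 0.
So P(s) = -5s^3 + 3s^2 - 2s.
The leading coefficient is -5.

-5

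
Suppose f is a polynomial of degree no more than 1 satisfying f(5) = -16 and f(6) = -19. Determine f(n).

f(n) = -3n - 1

Using the Lagrange interpolation formula with nodes 5, 6:
  L_0(n) = (n - 6) / -1
  L_1(n) = (n - 5) / 1
Then f(n) = -16·L_0(n) - 19·L_1(n).
Expanding and collecting terms gives f(n) = -3n - 1.
Check: f(5) = -16. ✓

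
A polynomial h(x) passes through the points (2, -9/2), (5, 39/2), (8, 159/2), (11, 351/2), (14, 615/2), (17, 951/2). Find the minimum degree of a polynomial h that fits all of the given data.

2

Forward differences of the values at x = 2, 5, 8, 11, 14, 17:
  h  : -9/2  39/2  159/2  351/2  615/2  951/2
  Δ  : 24  60  96  132  168
  Δ^2: 36  36  36  36
  Δ^3: 0  0  0
  Δ^4: 0  0
  Δ^5: 0
The second differences are constant (36) and nonzero, while all higher differences vanish, so the minimal degree is 2.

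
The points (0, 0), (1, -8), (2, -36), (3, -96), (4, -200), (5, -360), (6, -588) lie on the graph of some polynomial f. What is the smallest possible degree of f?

3

Forward differences of the values at x = 0, 1, 2, 3, 4, 5, 6:
  f  : 0  -8  -36  -96  -200  -360  -588
  Δ  : -8  -28  -60  -104  -160  -228
  Δ^2: -20  -32  -44  -56  -68
  Δ^3: -12  -12  -12  -12
  Δ^4: 0  0  0
  Δ^5: 0  0
  Δ^6: 0
The third differences are constant (-12) and nonzero, while all higher differences vanish, so the minimal degree is 3.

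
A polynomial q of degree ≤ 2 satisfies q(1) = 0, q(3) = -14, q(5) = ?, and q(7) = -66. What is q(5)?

On equispaced nodes a degree-2 polynomial has vanishing third forward difference, so
  - q(1) + 3·q(3) - 3·q(5) + q(7) = 0.
Substituting the known values and solving for q(5):
  -3·q(5) = 108
  q(5) = -36.

-36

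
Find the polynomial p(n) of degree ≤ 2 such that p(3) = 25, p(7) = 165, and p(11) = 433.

Using the Lagrange interpolation formula with nodes 3, 7, 11:
  L_0(n) = (n - 7)(n - 11) / 32
  L_1(n) = (n - 3)(n - 11) / -16
  L_2(n) = (n - 3)(n - 7) / 32
Then p(n) = 25·L_0(n) + 165·L_1(n) + 433·L_2(n).
Expanding and collecting terms gives p(n) = 4n^2 - 5n + 4.
Check: p(11) = 433. ✓

p(n) = 4n^2 - 5n + 4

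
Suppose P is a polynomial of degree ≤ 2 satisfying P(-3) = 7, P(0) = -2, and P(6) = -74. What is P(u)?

P(u) = -u^2 - 6u - 2

Using the Lagrange interpolation formula with nodes -3, 0, 6:
  L_0(u) = u(u - 6) / 27
  L_1(u) = (u + 3)(u - 6) / -18
  L_2(u) = (u + 3)u / 54
Then P(u) = 7·L_0(u) - 2·L_1(u) - 74·L_2(u).
Expanding and collecting terms gives P(u) = -u^2 - 6u - 2.
Check: P(6) = -74. ✓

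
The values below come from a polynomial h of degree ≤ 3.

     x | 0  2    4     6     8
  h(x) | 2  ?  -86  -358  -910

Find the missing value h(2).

2

On equispaced nodes a degree-3 polynomial has vanishing fourth forward difference, so
  h(0) - 4·h(2) + 6·h(4) - 4·h(6) + h(8) = 0.
Substituting the known values and solving for h(2):
  -4·h(2) = -8
  h(2) = 2.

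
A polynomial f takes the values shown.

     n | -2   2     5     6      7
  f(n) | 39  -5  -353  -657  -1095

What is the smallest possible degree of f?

3

Divided differences on the nodes -2, 2, 5, 6, 7:
  order 0: 39  -5  -353  -657  -1095
  order 1: -11  -116  -304  -438
  order 2: -15  -47  -67
  order 3: -4  -4
  order 4: 0
The order-3 divided differences are all -4 (nonzero) and every higher order vanishes, so the data lies on a polynomial of degree exactly 3.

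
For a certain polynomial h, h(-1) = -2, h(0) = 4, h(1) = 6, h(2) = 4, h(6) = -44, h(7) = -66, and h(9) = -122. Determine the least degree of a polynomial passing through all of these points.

2

Divided differences on the nodes -1, 0, 1, 2, 6, 7, 9:
  order 0: -2  4  6  4  -44  -66  -122
  order 1: 6  2  -2  -12  -22  -28
  order 2: -2  -2  -2  -2  -2
  order 3: 0  0  0  0
  order 4: 0  0  0
  order 5: 0  0
  order 6: 0
The order-2 divided differences are all -2 (nonzero) and every higher order vanishes, so the data lies on a polynomial of degree exactly 2.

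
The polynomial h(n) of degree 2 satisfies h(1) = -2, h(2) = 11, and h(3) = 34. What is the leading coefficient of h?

Write h(n) = an^2 + bn + c. Substituting each data point gives a linear system:
  a + b + c = -2
  4a + 2b + c = 11
  9a + 3b + c = 34
Solving the system yields a = 5, b = -2, c = -5.
So h(n) = 5n² - 2n - 5.
The leading coefficient is 5.

5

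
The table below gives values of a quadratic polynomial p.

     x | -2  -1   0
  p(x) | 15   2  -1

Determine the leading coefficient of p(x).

Write p(x) = ax^2 + bx + c. Substituting each data point gives a linear system:
  4a - 2b + c = 15
  a - b + c = 2
  c = -1
Solving the system yields a = 5, b = 2, c = -1.
So p(x) = 5x^2 + 2x - 1.
The leading coefficient is 5.

5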